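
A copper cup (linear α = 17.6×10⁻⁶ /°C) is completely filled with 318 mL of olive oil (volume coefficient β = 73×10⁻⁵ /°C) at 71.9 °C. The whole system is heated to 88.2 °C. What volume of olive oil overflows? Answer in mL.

3.51 mL

The cup also expands: β_container ≈ 3α = 5.28×10⁻⁵ /K
Net overflow = V₀(β_liq − 3α_cont)ΔT
β − 3α = 7.30×10⁻⁴ − 5.28×10⁻⁵ = 6.772×10⁻⁴ /K; ΔT = 16.3 K
ΔV = 318 × 6.772×10⁻⁴ × 16.3 = 3.51 mL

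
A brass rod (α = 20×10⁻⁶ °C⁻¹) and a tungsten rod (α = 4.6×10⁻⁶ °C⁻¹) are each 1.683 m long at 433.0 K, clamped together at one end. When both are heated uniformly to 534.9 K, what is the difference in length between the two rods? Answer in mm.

ΔT = 101.9 K
brass: ΔL = 20×10⁻⁶ × 1.683 m × 101.9 = 3.4300×10⁻³ m = 3.4300 mm
tungsten: ΔL = 4.6×10⁻⁶ × 1.683 m × 101.9 = 7.8889×10⁻⁴ m = 0.78889 mm
difference = 3.4300 − 0.78889 = 2.64111 mm

2.64 mm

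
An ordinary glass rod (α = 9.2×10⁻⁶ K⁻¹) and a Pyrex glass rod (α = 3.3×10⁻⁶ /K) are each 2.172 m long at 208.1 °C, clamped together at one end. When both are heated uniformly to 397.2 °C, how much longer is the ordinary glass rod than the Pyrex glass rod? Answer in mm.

2.42 mm

ΔT = 189.1 K
ordinary glass: ΔL = 9.2×10⁻⁶ × 2.172 m × 189.1 = 3.7787×10⁻³ m = 3.7787 mm
Pyrex glass: ΔL = 3.3×10⁻⁶ × 2.172 m × 189.1 = 1.3554×10⁻³ m = 1.3554 mm
difference = 3.7787 − 1.3554 = 2.4233 mm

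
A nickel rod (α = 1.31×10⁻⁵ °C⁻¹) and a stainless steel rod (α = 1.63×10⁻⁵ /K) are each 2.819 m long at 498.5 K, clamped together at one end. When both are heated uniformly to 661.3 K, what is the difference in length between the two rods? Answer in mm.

ΔT = 162.8 K
nickel: ΔL = 1.31×10⁻⁵ × 2.819 m × 162.8 = 6.0120×10⁻³ m = 6.0120 mm
stainless steel: ΔL = 1.63×10⁻⁵ × 2.819 m × 162.8 = 7.4806×10⁻³ m = 7.4806 mm
difference = 7.4806 − 6.0120 = 1.4686 mm

1.47 mm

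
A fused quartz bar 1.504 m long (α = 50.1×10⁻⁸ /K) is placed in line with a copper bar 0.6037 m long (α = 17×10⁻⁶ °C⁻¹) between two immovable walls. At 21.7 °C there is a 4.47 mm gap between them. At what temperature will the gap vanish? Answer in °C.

T = 427 °C

Gap closes when ΔL₁ + ΔL₂ = 4.47 mm = 4.47×10⁻³ m
(α₁L₁ + α₂L₂)ΔT = g
α₁L₁ + α₂L₂ = 50.1×10⁻⁸×1.504 + 17×10⁻⁶×0.6037 = 1.1016404×10⁻⁵ m/K
ΔT = 4.47×10⁻³ / 1.1016404×10⁻⁵ = 405.76 K
T = 21.7 + 405.76 = 427.46 °C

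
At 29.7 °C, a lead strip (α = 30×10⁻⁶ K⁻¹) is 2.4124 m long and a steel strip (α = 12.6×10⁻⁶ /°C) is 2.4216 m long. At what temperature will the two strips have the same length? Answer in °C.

T = 249.5 °C

Equal length when α₁L₁ΔT − α₂L₂ΔT = L₂ − L₁ = 9.20×10⁻³ m
α₁L₁ = 7.2372×10⁻⁵, α₂L₂ = 3.051216×10⁻⁵ → Δ(αL) = 4.185984×10⁻⁵ m/K
ΔT = 9.20×10⁻³ / 4.185984×10⁻⁵ = 219.781 K, so T = 29.7 + 219.781 = 249.481 °C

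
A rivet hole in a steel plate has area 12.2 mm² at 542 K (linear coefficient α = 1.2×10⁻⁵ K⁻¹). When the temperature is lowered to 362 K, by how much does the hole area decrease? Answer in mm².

Area coefficient ≈ 2α; |ΔT| = 180 K
ΔA = 2αA₀ΔT = 2(1.2×10⁻⁵)(12.2)(180) = 0.0527 mm²

ΔA = 0.0527 mm²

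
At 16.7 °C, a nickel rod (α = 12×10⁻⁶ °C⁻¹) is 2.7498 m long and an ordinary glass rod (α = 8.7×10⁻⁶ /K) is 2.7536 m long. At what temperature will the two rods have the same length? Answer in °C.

T = 437.0 °C

L₁(1 + α₁ΔT) = L₂(1 + α₂ΔT) ⇒ ΔT = (L₂ − L₁)/(α₁L₁ − α₂L₂)
L₂ − L₁ = 2.7536 − 2.7498 = 3.80×10⁻³ m
α₁L₁ − α₂L₂ = 12×10⁻⁶×2.7498 − 8.7×10⁻⁶×2.7536 = 9.04128×10⁻⁶ m/K
ΔT = 3.80×10⁻³ / 9.04128×10⁻⁶ = 420.294 K
T = 16.7 + 420.294 = 436.994 °C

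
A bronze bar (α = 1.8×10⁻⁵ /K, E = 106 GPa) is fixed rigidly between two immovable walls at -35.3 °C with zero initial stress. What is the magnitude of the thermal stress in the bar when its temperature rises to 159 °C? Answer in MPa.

σ = 371 MPa

Fully constrained: the free strain ε = αΔT is blocked, so σ = Eε = EαΔT.
|ΔT| = 194.3 K
σ = 106×10⁹ × 1.8×10⁻⁵ × 194.3 = 3.71×10⁸ Pa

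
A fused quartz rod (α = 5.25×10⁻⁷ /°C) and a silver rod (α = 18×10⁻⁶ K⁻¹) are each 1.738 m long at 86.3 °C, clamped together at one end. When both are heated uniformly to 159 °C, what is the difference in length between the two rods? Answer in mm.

ΔT = 72.7 K
fused quartz: ΔL = 5.25×10⁻⁷ × 1.738 m × 72.7 = 6.6335×10⁻⁵ m = 0.066335 mm
silver: ΔL = 18×10⁻⁶ × 1.738 m × 72.7 = 2.2743×10⁻³ m = 2.2743 mm
difference = 2.2743 − 0.066335 = 2.207965 mm

2.21 mm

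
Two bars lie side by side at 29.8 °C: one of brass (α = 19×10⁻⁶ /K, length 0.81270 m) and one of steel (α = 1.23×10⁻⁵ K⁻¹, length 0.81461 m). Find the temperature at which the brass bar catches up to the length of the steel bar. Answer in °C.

L₁(1 + α₁ΔT) = L₂(1 + α₂ΔT) ⇒ ΔT = (L₂ − L₁)/(α₁L₁ − α₂L₂)
L₂ − L₁ = 0.81461 − 0.81270 = 1.91×10⁻³ m
α₁L₁ − α₂L₂ = 19×10⁻⁶×0.81270 − 1.23×10⁻⁵×0.81461 = 5.421597×10⁻⁶ m/K
ΔT = 1.91×10⁻³ / 5.421597×10⁻⁶ = 352.295 K
T = 29.8 + 352.295 = 382.095 °C

T = 382.1 °C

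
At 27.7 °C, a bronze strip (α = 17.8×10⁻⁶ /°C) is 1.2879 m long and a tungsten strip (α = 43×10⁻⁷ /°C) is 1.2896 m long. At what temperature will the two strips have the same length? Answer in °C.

L₁(1 + α₁ΔT) = L₂(1 + α₂ΔT) ⇒ ΔT = (L₂ − L₁)/(α₁L₁ − α₂L₂)
L₂ − L₁ = 1.2896 − 1.2879 = 1.70×10⁻³ m
α₁L₁ − α₂L₂ = 17.8×10⁻⁶×1.2879 − 43×10⁻⁷×1.2896 = 1.737934×10⁻⁵ m/K
ΔT = 1.70×10⁻³ / 1.737934×10⁻⁵ = 97.817 K
T = 27.7 + 97.817 = 125.517 °C

T = 125.5 °C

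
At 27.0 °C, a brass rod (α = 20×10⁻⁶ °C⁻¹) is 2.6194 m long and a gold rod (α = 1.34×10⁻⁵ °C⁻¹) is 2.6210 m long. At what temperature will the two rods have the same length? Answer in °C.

T = 119.7 °C

L₁(1 + α₁ΔT) = L₂(1 + α₂ΔT) ⇒ ΔT = (L₂ − L₁)/(α₁L₁ − α₂L₂)
L₂ − L₁ = 2.6210 − 2.6194 = 1.60×10⁻³ m
α₁L₁ − α₂L₂ = 20×10⁻⁶×2.6194 − 1.34×10⁻⁵×2.6210 = 1.72666×10⁻⁵ m/K
ΔT = 1.60×10⁻³ / 1.72666×10⁻⁵ = 92.664 K
T = 27.0 + 92.664 = 119.664 °C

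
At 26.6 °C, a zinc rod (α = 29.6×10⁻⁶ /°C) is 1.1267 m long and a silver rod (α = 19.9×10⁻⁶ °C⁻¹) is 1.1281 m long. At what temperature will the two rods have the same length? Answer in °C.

L₁(1 + α₁ΔT) = L₂(1 + α₂ΔT) ⇒ ΔT = (L₂ − L₁)/(α₁L₁ − α₂L₂)
L₂ − L₁ = 1.1281 − 1.1267 = 1.40×10⁻³ m
α₁L₁ − α₂L₂ = 29.6×10⁻⁶×1.1267 − 19.9×10⁻⁶×1.1281 = 1.090113×10⁻⁵ m/K
ΔT = 1.40×10⁻³ / 1.090113×10⁻⁵ = 128.427 K
T = 26.6 + 128.427 = 155.027 °C

T = 155.0 °C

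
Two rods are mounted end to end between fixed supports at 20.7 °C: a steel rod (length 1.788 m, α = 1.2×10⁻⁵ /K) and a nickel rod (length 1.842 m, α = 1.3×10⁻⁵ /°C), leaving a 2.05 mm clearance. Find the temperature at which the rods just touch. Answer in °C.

α₁L₁ = 2.1456×10⁻⁵ m/K, α₂L₂ = 2.3946×10⁻⁵ m/K → total 4.5402×10⁻⁵ m/K
ΔT = g/(α₁L₁+α₂L₂) = 2.05×10⁻³ / 4.5402×10⁻⁵ = 45.152 K
T = 20.7 + 45.152 = 65.852 °C

T = 65.9 °C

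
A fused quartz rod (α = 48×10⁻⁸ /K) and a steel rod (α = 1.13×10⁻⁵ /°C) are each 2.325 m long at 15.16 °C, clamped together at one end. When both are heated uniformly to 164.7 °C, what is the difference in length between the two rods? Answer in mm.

3.76 mm

ΔT = 149.54 K
fused quartz: ΔL = 48×10⁻⁸ × 2.325 m × 149.54 = 1.6689×10⁻⁴ m = 0.16689 mm
steel: ΔL = 1.13×10⁻⁵ × 2.325 m × 149.54 = 3.9288×10⁻³ m = 3.9288 mm
difference = 3.9288 − 0.16689 = 3.76191 mm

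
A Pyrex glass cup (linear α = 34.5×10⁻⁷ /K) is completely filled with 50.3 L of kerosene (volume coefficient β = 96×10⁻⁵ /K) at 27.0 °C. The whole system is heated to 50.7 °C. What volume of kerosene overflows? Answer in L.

1.13 L

The cup also expands: β_container ≈ 3α = 1.035×10⁻⁵ /K
Net overflow = V₀(β_liq − 3α_cont)ΔT
β − 3α = 9.60×10⁻⁴ − 1.035×10⁻⁵ = 9.4965×10⁻⁴ /K; ΔT = 23.7 K
ΔV = 50.3 × 9.4965×10⁻⁴ × 23.7 = 1.13 L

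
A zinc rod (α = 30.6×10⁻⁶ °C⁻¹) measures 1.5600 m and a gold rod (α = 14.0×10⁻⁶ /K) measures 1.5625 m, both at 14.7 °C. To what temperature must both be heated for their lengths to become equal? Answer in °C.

Equal length when α₁L₁ΔT − α₂L₂ΔT = L₂ − L₁ = 2.50×10⁻³ m
α₁L₁ = 4.7736×10⁻⁵, α₂L₂ = 2.1875×10⁻⁵ → Δ(αL) = 2.5861×10⁻⁵ m/K
ΔT = 2.50×10⁻³ / 2.5861×10⁻⁵ = 96.671 K, so T = 14.7 + 96.671 = 111.371 °C

T = 111.4 °C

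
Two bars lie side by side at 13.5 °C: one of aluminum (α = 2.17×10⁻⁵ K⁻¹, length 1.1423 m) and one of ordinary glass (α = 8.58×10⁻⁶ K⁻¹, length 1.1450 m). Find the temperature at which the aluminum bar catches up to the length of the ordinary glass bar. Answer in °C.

L₁(1 + α₁ΔT) = L₂(1 + α₂ΔT) ⇒ ΔT = (L₂ − L₁)/(α₁L₁ − α₂L₂)
L₂ − L₁ = 1.1450 − 1.1423 = 2.70×10⁻³ m
α₁L₁ − α₂L₂ = 2.17×10⁻⁵×1.1423 − 8.58×10⁻⁶×1.1450 = 1.496381×10⁻⁵ m/K
ΔT = 2.70×10⁻³ / 1.496381×10⁻⁵ = 180.435 K
T = 13.5 + 180.435 = 193.935 °C

T = 193.9 °C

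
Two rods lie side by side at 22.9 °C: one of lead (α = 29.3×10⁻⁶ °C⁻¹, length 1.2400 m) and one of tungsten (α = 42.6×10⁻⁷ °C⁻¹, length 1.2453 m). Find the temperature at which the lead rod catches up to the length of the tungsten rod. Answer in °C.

T = 193.7 °C

L₁(1 + α₁ΔT) = L₂(1 + α₂ΔT) ⇒ ΔT = (L₂ − L₁)/(α₁L₁ − α₂L₂)
L₂ − L₁ = 1.2453 − 1.2400 = 5.30×10⁻³ m
α₁L₁ − α₂L₂ = 29.3×10⁻⁶×1.2400 − 42.6×10⁻⁷×1.2453 = 3.1027022×10⁻⁵ m/K
ΔT = 5.30×10⁻³ / 3.1027022×10⁻⁵ = 170.819 K
T = 22.9 + 170.819 = 193.719 °C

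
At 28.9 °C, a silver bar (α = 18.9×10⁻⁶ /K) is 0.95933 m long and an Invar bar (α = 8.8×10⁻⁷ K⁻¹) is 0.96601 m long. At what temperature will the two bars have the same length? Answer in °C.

T = 415.4 °C

L₁(1 + α₁ΔT) = L₂(1 + α₂ΔT) ⇒ ΔT = (L₂ − L₁)/(α₁L₁ − α₂L₂)
L₂ − L₁ = 0.96601 − 0.95933 = 6.68×10⁻³ m
α₁L₁ − α₂L₂ = 18.9×10⁻⁶×0.95933 − 8.8×10⁻⁷×0.96601 = 1.72812482×10⁻⁵ m/K
ΔT = 6.68×10⁻³ / 1.72812482×10⁻⁵ = 386.546 K
T = 28.9 + 386.546 = 415.446 °C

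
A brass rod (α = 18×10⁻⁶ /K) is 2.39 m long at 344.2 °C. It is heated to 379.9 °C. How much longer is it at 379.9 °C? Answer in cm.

|ΔT| = |379.9 − 344.2| = 35.7 K
ΔL = αL₀ΔT = (18×10⁻⁶)(2.39)(35.7) = 1.54×10⁻³ m

ΔL = 0.154 cm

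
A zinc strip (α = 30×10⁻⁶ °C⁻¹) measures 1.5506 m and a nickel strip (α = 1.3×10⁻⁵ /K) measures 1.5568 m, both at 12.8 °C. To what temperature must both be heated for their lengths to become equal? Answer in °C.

T = 248.7 °C

L₁(1 + α₁ΔT) = L₂(1 + α₂ΔT) ⇒ ΔT = (L₂ − L₁)/(α₁L₁ − α₂L₂)
L₂ − L₁ = 1.5568 − 1.5506 = 6.20×10⁻³ m
α₁L₁ − α₂L₂ = 30×10⁻⁶×1.5506 − 1.3×10⁻⁵×1.5568 = 2.62796×10⁻⁵ m/K
ΔT = 6.20×10⁻³ / 2.62796×10⁻⁵ = 235.924 K
T = 12.8 + 235.924 = 248.724 °C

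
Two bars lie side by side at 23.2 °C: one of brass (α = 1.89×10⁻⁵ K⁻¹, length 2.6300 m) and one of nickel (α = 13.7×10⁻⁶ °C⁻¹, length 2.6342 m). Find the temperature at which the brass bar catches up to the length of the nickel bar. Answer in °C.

L₁(1 + α₁ΔT) = L₂(1 + α₂ΔT) ⇒ ΔT = (L₂ − L₁)/(α₁L₁ − α₂L₂)
L₂ − L₁ = 2.6342 − 2.6300 = 4.20×10⁻³ m
α₁L₁ − α₂L₂ = 1.89×10⁻⁵×2.6300 − 13.7×10⁻⁶×2.6342 = 1.361846×10⁻⁵ m/K
ΔT = 4.20×10⁻³ / 1.361846×10⁻⁵ = 308.405 K
T = 23.2 + 308.405 = 331.605 °C

T = 331.6 °C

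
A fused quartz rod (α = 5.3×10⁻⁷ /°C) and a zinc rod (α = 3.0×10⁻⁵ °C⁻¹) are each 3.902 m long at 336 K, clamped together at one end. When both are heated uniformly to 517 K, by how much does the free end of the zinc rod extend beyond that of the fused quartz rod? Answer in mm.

20.8 mm

ΔT = 181 K
fused quartz: ΔL = 5.3×10⁻⁷ × 3.902 m × 181 = 3.7432×10⁻⁴ m = 0.37432 mm
zinc: ΔL = 3.0×10⁻⁵ × 3.902 m × 181 = 2.1188×10⁻² m = 21.188 mm
difference = 21.188 − 0.37432 = 20.81368 mm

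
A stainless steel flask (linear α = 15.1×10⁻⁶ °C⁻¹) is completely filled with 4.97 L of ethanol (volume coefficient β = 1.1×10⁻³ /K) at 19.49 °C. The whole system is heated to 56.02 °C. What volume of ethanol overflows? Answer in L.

The flask also expands: β_container ≈ 3α = 4.53×10⁻⁵ /K
Net overflow = V₀(β_liq − 3α_cont)ΔT
β − 3α = 1.10×10⁻³ − 4.53×10⁻⁵ = 1.0547×10⁻³ /K; ΔT = 36.53 K
ΔV = 4.97 × 1.0547×10⁻³ × 36.53 = 0.191 L

0.191 L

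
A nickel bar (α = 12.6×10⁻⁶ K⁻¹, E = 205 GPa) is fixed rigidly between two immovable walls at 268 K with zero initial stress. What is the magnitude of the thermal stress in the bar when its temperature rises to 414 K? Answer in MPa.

σ = 377 MPa

Fully constrained: the free strain ε = αΔT is blocked, so σ = Eε = EαΔT.
|ΔT| = 146 K
σ = 205×10⁹ × 12.6×10⁻⁶ × 146 = 3.77×10⁸ Pa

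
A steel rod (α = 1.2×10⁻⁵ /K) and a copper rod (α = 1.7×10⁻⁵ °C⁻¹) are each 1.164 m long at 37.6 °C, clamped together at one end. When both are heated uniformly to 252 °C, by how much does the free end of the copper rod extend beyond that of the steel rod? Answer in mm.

ΔT = 214.4 K
steel: ΔL = 1.2×10⁻⁵ × 1.164 m × 214.4 = 2.9947×10⁻³ m = 2.9947 mm
copper: ΔL = 1.7×10⁻⁵ × 1.164 m × 214.4 = 4.2425×10⁻³ m = 4.2425 mm
difference = 4.2425 − 2.9947 = 1.2478 mm

1.25 mm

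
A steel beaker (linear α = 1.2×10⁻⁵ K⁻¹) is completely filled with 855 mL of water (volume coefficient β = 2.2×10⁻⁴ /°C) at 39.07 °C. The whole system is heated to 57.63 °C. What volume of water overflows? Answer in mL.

The beaker also expands: β_container ≈ 3α = 3.6×10⁻⁵ /K
Net overflow = V₀(β_liq − 3α_cont)ΔT
β − 3α = 2.20×10⁻⁴ − 3.6×10⁻⁵ = 1.84×10⁻⁴ /K; ΔT = 18.56 K
ΔV = 855 × 1.84×10⁻⁴ × 18.56 = 2.92 mL

2.92 mL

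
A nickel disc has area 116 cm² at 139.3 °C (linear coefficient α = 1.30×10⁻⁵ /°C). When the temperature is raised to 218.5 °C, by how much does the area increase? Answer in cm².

ΔA = 0.239 cm²

Area coefficient ≈ 2α; |ΔT| = 79.2 K
ΔA = 2αA₀ΔT = 2(1.30×10⁻⁵)(116)(79.2) = 0.239 cm²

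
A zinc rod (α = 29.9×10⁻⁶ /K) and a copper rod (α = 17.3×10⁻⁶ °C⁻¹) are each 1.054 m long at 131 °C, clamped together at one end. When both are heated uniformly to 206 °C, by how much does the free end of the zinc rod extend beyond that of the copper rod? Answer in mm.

ΔT = 75 K
zinc: ΔL = 29.9×10⁻⁶ × 1.054 m × 75 = 2.3636×10⁻³ m = 2.3636 mm
copper: ΔL = 17.3×10⁻⁶ × 1.054 m × 75 = 1.3676×10⁻³ m = 1.3676 mm
difference = 2.3636 − 1.3676 = 0.9960 mm

0.996 mm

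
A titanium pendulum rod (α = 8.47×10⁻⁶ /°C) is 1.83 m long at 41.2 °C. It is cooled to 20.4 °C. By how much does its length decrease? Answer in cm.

ΔL = 0.0322 cm

|ΔT| = |20.4 − 41.2| = 20.8 K
ΔL = αL₀ΔT = (8.47×10⁻⁶)(1.83)(20.8) = 3.22×10⁻⁴ m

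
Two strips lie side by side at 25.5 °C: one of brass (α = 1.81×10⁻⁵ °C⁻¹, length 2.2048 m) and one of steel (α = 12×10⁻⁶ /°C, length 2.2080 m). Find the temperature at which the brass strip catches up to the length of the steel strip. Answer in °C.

T = 264.1 °C

Equal length when α₁L₁ΔT − α₂L₂ΔT = L₂ − L₁ = 3.20×10⁻³ m
α₁L₁ = 3.990688×10⁻⁵, α₂L₂ = 2.6496×10⁻⁵ → Δ(αL) = 1.341088×10⁻⁵ m/K
ΔT = 3.20×10⁻³ / 1.341088×10⁻⁵ = 238.612 K, so T = 25.5 + 238.612 = 264.112 °C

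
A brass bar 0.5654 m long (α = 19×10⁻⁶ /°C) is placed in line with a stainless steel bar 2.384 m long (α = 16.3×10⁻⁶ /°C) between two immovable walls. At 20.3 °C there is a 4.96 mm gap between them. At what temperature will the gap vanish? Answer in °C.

α₁L₁ = 1.07426×10⁻⁵ m/K, α₂L₂ = 3.88592×10⁻⁵ m/K → total 4.96018×10⁻⁵ m/K
ΔT = g/(α₁L₁+α₂L₂) = 4.96×10⁻³ / 4.96018×10⁻⁵ = 100.00 K
T = 20.3 + 100.00 = 120.30 °C

T = 120 °C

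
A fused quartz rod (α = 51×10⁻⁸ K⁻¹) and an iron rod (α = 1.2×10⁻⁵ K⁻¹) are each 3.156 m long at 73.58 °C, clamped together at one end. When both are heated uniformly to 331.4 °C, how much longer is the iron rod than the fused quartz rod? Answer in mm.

ΔT = 257.82 K
fused quartz: ΔL = 51×10⁻⁸ × 3.156 m × 257.82 = 4.1498×10⁻⁴ m = 0.41498 mm
iron: ΔL = 1.2×10⁻⁵ × 3.156 m × 257.82 = 9.7642×10⁻³ m = 9.7642 mm
difference = 9.7642 − 0.41498 = 9.34922 mm

9.35 mm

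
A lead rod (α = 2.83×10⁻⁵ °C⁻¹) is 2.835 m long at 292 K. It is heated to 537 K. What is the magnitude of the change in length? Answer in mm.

|ΔT| = |537 − 292| = 245 K
ΔL = αL₀ΔT = (2.83×10⁻⁵)(2.835)(245) = 1.97×10⁻² m

ΔL = 19.7 mm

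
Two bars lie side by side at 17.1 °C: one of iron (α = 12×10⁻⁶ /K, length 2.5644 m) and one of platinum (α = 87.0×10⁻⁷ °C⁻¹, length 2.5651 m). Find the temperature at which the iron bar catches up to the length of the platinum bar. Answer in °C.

T = 99.88 °C

Equal length when α₁L₁ΔT − α₂L₂ΔT = L₂ − L₁ = 7.00×10⁻⁴ m
α₁L₁ = 3.07728×10⁻⁵, α₂L₂ = 2.231637×10⁻⁵ → Δ(αL) = 8.45643×10⁻⁶ m/K
ΔT = 7.00×10⁻⁴ / 8.45643×10⁻⁶ = 82.7772 K, so T = 17.1 + 82.7772 = 99.8772 °C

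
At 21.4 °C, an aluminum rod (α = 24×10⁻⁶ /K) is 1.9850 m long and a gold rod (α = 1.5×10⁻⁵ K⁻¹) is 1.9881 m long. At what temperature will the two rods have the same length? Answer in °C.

T = 195.4 °C

L₁(1 + α₁ΔT) = L₂(1 + α₂ΔT) ⇒ ΔT = (L₂ − L₁)/(α₁L₁ − α₂L₂)
L₂ − L₁ = 1.9881 − 1.9850 = 3.10×10⁻³ m
α₁L₁ − α₂L₂ = 24×10⁻⁶×1.9850 − 1.5×10⁻⁵×1.9881 = 1.78185×10⁻⁵ m/K
ΔT = 3.10×10⁻³ / 1.78185×10⁻⁵ = 173.976 K
T = 21.4 + 173.976 = 195.376 °C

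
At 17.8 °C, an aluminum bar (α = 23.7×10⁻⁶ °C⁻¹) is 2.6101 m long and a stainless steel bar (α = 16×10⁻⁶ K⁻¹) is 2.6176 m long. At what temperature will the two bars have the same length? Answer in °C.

T = 393.2 °C

L₁(1 + α₁ΔT) = L₂(1 + α₂ΔT) ⇒ ΔT = (L₂ − L₁)/(α₁L₁ − α₂L₂)
L₂ − L₁ = 2.6176 − 2.6101 = 7.50×10⁻³ m
α₁L₁ − α₂L₂ = 23.7×10⁻⁶×2.6101 − 16×10⁻⁶×2.6176 = 1.997777×10⁻⁵ m/K
ΔT = 7.50×10⁻³ / 1.997777×10⁻⁵ = 375.417 K
T = 17.8 + 375.417 = 393.217 °C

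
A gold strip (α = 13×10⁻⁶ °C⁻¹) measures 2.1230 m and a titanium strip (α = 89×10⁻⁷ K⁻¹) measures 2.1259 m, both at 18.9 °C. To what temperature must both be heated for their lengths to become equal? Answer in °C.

Equal length when α₁L₁ΔT − α₂L₂ΔT = L₂ − L₁ = 2.90×10⁻³ m
α₁L₁ = 2.7599×10⁻⁵, α₂L₂ = 1.892051×10⁻⁵ → Δ(αL) = 8.67849×10⁻⁶ m/K
ΔT = 2.90×10⁻³ / 8.67849×10⁻⁶ = 334.160 K, so T = 18.9 + 334.160 = 353.060 °C

T = 353.1 °C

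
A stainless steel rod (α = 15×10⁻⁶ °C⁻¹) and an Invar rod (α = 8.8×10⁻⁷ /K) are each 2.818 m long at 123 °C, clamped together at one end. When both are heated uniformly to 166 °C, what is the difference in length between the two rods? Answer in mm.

ΔT = 43 K
stainless steel: ΔL = 15×10⁻⁶ × 2.818 m × 43 = 1.8176×10⁻³ m = 1.8176 mm
Invar: ΔL = 8.8×10⁻⁷ × 2.818 m × 43 = 1.0663×10⁻⁴ m = 0.10663 mm
difference = 1.8176 − 0.10663 = 1.71097 mm

1.71 mm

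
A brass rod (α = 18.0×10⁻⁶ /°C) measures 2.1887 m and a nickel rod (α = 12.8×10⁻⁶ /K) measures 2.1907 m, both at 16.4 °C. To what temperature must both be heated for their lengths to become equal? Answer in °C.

Equal length when α₁L₁ΔT − α₂L₂ΔT = L₂ − L₁ = 2.00×10⁻³ m
α₁L₁ = 3.93966×10⁻⁵, α₂L₂ = 2.804096×10⁻⁵ → Δ(αL) = 1.135564×10⁻⁵ m/K
ΔT = 2.00×10⁻³ / 1.135564×10⁻⁵ = 176.124 K, so T = 16.4 + 176.124 = 192.524 °C

T = 192.5 °C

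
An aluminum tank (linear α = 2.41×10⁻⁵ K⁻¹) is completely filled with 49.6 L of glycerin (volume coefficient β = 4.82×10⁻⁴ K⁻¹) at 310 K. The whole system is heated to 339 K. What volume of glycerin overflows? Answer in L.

The tank also expands: β_container ≈ 3α = 7.23×10⁻⁵ /K
Net overflow = V₀(β_liq − 3α_cont)ΔT
β − 3α = 4.82×10⁻⁴ − 7.23×10⁻⁵ = 4.097×10⁻⁴ /K; ΔT = 29 K
ΔV = 49.6 × 4.097×10⁻⁴ × 29 = 0.589 L

0.589 L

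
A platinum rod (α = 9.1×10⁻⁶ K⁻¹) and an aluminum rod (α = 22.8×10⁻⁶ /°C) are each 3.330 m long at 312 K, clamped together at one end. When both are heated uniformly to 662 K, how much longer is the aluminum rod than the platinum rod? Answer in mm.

ΔT = 350 K
platinum: ΔL = 9.1×10⁻⁶ × 3.330 m × 350 = 1.0606×10⁻² m = 10.606 mm
aluminum: ΔL = 22.8×10⁻⁶ × 3.330 m × 350 = 2.6573×10⁻² m = 26.573 mm
difference = 26.573 − 10.606 = 15.967 mm

16.0 mm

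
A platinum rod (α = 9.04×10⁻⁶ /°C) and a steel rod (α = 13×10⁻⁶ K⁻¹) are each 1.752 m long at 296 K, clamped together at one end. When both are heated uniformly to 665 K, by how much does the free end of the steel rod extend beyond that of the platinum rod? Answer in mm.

ΔT = 369 K
platinum: ΔL = 9.04×10⁻⁶ × 1.752 m × 369 = 5.8443×10⁻³ m = 5.8443 mm
steel: ΔL = 13×10⁻⁶ × 1.752 m × 369 = 8.4043×10⁻³ m = 8.4043 mm
difference = 8.4043 − 5.8443 = 2.5600 mm

2.56 mm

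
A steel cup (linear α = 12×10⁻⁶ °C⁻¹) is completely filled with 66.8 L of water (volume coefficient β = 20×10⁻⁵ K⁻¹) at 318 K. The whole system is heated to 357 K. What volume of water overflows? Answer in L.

0.427 L

The cup also expands: β_container ≈ 3α = 3.6×10⁻⁵ /K
Net overflow = V₀(β_liq − 3α_cont)ΔT
β − 3α = 2.00×10⁻⁴ − 3.6×10⁻⁵ = 1.64×10⁻⁴ /K; ΔT = 39 K
ΔV = 66.8 × 1.64×10⁻⁴ × 39 = 0.427 L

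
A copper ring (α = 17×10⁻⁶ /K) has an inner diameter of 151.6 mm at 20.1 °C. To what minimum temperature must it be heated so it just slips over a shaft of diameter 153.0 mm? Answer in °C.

T = 563 °C

Required Δd = 153.0 − 151.6 = 1.4 mm
Δd = αd₀ΔT ⇒ ΔT = Δd/(αd₀) = 1.4 / (17×10⁻⁶ × 151.6) = 543.23 K
T_min = 20.1 + 543.23 = 563.33 °C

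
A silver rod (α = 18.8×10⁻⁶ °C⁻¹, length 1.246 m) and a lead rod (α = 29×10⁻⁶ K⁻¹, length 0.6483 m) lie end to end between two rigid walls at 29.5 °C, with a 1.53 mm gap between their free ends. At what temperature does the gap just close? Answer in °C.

α₁L₁ = 2.34248×10⁻⁵ m/K, α₂L₂ = 1.88007×10⁻⁵ m/K → total 4.22255×10⁻⁵ m/K
ΔT = g/(α₁L₁+α₂L₂) = 1.53×10⁻³ / 4.22255×10⁻⁵ = 36.234 K
T = 29.5 + 36.234 = 65.734 °C

T = 65.7 °C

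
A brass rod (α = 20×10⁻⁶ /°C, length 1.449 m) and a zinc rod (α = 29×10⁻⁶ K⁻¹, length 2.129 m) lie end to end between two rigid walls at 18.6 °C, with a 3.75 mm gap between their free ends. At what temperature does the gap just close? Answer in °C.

α₁L₁ = 2.898×10⁻⁵ m/K, α₂L₂ = 6.1741×10⁻⁵ m/K → total 9.0721×10⁻⁵ m/K
ΔT = g/(α₁L₁+α₂L₂) = 3.75×10⁻³ / 9.0721×10⁻⁵ = 41.336 K
T = 18.6 + 41.336 = 59.936 °C

T = 59.9 °C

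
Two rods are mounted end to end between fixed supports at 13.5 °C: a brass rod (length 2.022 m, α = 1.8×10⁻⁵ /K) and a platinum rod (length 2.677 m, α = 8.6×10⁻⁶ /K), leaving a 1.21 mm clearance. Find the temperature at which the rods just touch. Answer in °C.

α₁L₁ = 3.6396×10⁻⁵ m/K, α₂L₂ = 2.30222×10⁻⁵ m/K → total 5.94182×10⁻⁵ m/K
ΔT = g/(α₁L₁+α₂L₂) = 1.21×10⁻³ / 5.94182×10⁻⁵ = 20.364 K
T = 13.5 + 20.364 = 33.864 °C

T = 33.9 °C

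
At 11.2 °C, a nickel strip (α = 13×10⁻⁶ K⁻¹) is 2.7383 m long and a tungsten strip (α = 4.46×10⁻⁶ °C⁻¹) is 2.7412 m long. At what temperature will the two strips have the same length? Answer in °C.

T = 135.3 °C

L₁(1 + α₁ΔT) = L₂(1 + α₂ΔT) ⇒ ΔT = (L₂ − L₁)/(α₁L₁ − α₂L₂)
L₂ − L₁ = 2.7412 − 2.7383 = 2.90×10⁻³ m
α₁L₁ − α₂L₂ = 13×10⁻⁶×2.7383 − 4.46×10⁻⁶×2.7412 = 2.3372148×10⁻⁵ m/K
ΔT = 2.90×10⁻³ / 2.3372148×10⁻⁵ = 124.079 K
T = 11.2 + 124.079 = 135.279 °C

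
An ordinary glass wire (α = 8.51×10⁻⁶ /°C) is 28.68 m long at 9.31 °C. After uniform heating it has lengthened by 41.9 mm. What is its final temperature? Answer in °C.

ΔL = αL₀ΔT ⇒ ΔT = ΔL / (αL₀)
ΔT = 41.9×10⁻³ m / (8.51×10⁻⁶ × 28.68 m) = 171.67 K
T = 9.31 + 171.67 = 180.98 °C

T = 181 °C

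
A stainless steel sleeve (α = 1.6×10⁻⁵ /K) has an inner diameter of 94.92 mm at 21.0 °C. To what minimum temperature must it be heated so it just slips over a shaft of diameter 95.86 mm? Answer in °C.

Required Δd = 95.86 − 94.92 = 0.94 mm
Δd = αd₀ΔT ⇒ ΔT = Δd/(αd₀) = 0.94 / (1.6×10⁻⁵ × 94.92) = 618.94 K
T_min = 21.0 + 618.94 = 639.94 °C

T = 640 °C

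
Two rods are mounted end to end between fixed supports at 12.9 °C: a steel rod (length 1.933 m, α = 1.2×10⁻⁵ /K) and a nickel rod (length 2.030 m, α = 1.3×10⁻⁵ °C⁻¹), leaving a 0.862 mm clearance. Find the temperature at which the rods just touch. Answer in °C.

T = 30.3 °C

Gap closes when ΔL₁ + ΔL₂ = 0.862 mm = 8.62×10⁻⁴ m
(α₁L₁ + α₂L₂)ΔT = g
α₁L₁ + α₂L₂ = 1.2×10⁻⁵×1.933 + 1.3×10⁻⁵×2.030 = 4.9586×10⁻⁵ m/K
ΔT = 8.62×10⁻⁴ / 4.9586×10⁻⁵ = 17.384 K
T = 12.9 + 17.384 = 30.284 °C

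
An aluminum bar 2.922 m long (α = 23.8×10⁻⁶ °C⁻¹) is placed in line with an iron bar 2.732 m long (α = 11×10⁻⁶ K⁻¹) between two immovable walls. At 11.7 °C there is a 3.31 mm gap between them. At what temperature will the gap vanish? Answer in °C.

T = 44.9 °C

α₁L₁ = 6.95436×10⁻⁵ m/K, α₂L₂ = 3.0052×10⁻⁵ m/K → total 9.95956×10⁻⁵ m/K
ΔT = g/(α₁L₁+α₂L₂) = 3.31×10⁻³ / 9.95956×10⁻⁵ = 33.234 K
T = 11.7 + 33.234 = 44.934 °C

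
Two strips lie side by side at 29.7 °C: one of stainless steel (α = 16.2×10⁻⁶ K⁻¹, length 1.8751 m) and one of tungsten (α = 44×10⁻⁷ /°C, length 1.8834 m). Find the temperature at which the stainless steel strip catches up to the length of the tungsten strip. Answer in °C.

L₁(1 + α₁ΔT) = L₂(1 + α₂ΔT) ⇒ ΔT = (L₂ − L₁)/(α₁L₁ − α₂L₂)
L₂ − L₁ = 1.8834 − 1.8751 = 8.30×10⁻³ m
α₁L₁ − α₂L₂ = 16.2×10⁻⁶×1.8751 − 44×10⁻⁷×1.8834 = 2.208966×10⁻⁵ m/K
ΔT = 8.30×10⁻³ / 2.208966×10⁻⁵ = 375.741 K
T = 29.7 + 375.741 = 405.441 °C

T = 405.4 °C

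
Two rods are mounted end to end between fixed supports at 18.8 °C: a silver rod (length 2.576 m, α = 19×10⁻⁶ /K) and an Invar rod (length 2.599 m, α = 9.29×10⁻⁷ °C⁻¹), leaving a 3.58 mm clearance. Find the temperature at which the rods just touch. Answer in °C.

α₁L₁ = 4.8944×10⁻⁵ m/K, α₂L₂ = 2.414471×10⁻⁶ m/K → total 5.1358471×10⁻⁵ m/K
ΔT = g/(α₁L₁+α₂L₂) = 3.58×10⁻³ / 5.1358471×10⁻⁵ = 69.706 K
T = 18.8 + 69.706 = 88.506 °C

T = 88.5 °C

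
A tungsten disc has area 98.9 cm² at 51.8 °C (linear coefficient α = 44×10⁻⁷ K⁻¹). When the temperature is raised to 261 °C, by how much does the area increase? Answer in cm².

Area coefficient ≈ 2α; |ΔT| = 209.2 K
ΔA = 2αA₀ΔT = 2(44×10⁻⁷)(98.9)(209.2) = 0.182 cm²

ΔA = 0.182 cm²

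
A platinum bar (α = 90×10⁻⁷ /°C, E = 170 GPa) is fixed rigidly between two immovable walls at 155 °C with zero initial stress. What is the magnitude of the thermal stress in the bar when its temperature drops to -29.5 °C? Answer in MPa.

Fully constrained: the free strain ε = αΔT is blocked, so σ = Eε = EαΔT.
|ΔT| = 184.5 K
σ = 170×10⁹ × 90×10⁻⁷ × 184.5 = 2.82×10⁸ Pa

σ = 282 MPa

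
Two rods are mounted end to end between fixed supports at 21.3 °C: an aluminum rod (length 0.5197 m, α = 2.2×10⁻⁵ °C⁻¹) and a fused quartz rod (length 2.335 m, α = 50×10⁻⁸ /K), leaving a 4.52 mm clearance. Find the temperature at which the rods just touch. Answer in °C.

Gap closes when ΔL₁ + ΔL₂ = 4.52 mm = 4.52×10⁻³ m
(α₁L₁ + α₂L₂)ΔT = g
α₁L₁ + α₂L₂ = 2.2×10⁻⁵×0.5197 + 50×10⁻⁸×2.335 = 1.26009×10⁻⁵ m/K
ΔT = 4.52×10⁻³ / 1.26009×10⁻⁵ = 358.70 K
T = 21.3 + 358.70 = 380.00 °C

T = 380 °C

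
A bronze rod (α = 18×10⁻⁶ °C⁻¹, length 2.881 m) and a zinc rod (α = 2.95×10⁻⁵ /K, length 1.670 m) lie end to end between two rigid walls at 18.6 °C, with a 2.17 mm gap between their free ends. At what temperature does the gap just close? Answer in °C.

Gap closes when ΔL₁ + ΔL₂ = 2.17 mm = 2.17×10⁻³ m
(α₁L₁ + α₂L₂)ΔT = g
α₁L₁ + α₂L₂ = 18×10⁻⁶×2.881 + 2.95×10⁻⁵×1.670 = 1.01123×10⁻⁴ m/K
ΔT = 2.17×10⁻³ / 1.01123×10⁻⁴ = 21.459 K
T = 18.6 + 21.459 = 40.059 °C

T = 40.1 °C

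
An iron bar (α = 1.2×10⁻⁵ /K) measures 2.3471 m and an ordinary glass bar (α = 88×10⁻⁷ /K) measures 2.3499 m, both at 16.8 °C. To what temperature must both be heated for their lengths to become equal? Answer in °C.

Equal length when α₁L₁ΔT − α₂L₂ΔT = L₂ − L₁ = 2.80×10⁻³ m
α₁L₁ = 2.81652×10⁻⁵, α₂L₂ = 2.067912×10⁻⁵ → Δ(αL) = 7.48608×10⁻⁶ m/K
ΔT = 2.80×10⁻³ / 7.48608×10⁻⁶ = 374.028 K, so T = 16.8 + 374.028 = 390.828 °C

T = 390.8 °C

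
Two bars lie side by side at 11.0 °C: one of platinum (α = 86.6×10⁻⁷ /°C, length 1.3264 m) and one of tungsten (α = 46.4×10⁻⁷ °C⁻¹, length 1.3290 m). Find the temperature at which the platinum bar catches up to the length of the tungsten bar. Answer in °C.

T = 499.7 °C

L₁(1 + α₁ΔT) = L₂(1 + α₂ΔT) ⇒ ΔT = (L₂ − L₁)/(α₁L₁ − α₂L₂)
L₂ − L₁ = 1.3290 − 1.3264 = 2.60×10⁻³ m
α₁L₁ − α₂L₂ = 86.6×10⁻⁷×1.3264 − 46.4×10⁻⁷×1.3290 = 5.320064×10⁻⁶ m/K
ΔT = 2.60×10⁻³ / 5.320064×10⁻⁶ = 488.716 K
T = 11.0 + 488.716 = 499.716 °C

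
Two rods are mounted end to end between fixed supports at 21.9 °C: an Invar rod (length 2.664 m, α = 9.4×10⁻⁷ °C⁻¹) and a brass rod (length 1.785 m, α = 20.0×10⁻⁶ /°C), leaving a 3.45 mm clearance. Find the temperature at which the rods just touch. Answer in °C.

α₁L₁ = 2.50416×10⁻⁶ m/K, α₂L₂ = 3.570×10⁻⁵ m/K → total 3.820416×10⁻⁵ m/K
ΔT = g/(α₁L₁+α₂L₂) = 3.45×10⁻³ / 3.820416×10⁻⁵ = 90.30 K
T = 21.9 + 90.30 = 112.20 °C

T = 112 °C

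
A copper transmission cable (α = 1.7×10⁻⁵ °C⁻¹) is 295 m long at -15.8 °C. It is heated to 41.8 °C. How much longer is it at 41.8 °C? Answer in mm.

ΔL = 289 mm

|ΔT| = |41.8 − (-15.8)| = 57.6 K
ΔL = αL₀ΔT = (1.7×10⁻⁵)(295)(57.6) = 2.89×10⁻¹ m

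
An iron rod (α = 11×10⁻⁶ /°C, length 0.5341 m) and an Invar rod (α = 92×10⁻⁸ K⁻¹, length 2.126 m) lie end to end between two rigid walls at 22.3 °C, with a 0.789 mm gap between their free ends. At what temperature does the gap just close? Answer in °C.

T = 123 °C

Gap closes when ΔL₁ + ΔL₂ = 0.789 mm = 7.89×10⁻⁴ m
(α₁L₁ + α₂L₂)ΔT = g
α₁L₁ + α₂L₂ = 11×10⁻⁶×0.5341 + 92×10⁻⁸×2.126 = 7.83102×10⁻⁶ m/K
ΔT = 7.89×10⁻⁴ / 7.83102×10⁻⁶ = 100.75 K
T = 22.3 + 100.75 = 123.05 °C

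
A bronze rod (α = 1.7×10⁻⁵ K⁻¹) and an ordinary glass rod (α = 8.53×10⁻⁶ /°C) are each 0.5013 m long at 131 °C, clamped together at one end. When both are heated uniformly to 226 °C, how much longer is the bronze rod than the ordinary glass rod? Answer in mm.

0.403 mm

ΔT = 95 K
bronze: ΔL = 1.7×10⁻⁵ × 0.5013 m × 95 = 8.0960×10⁻⁴ m = 0.80960 mm
ordinary glass: ΔL = 8.53×10⁻⁶ × 0.5013 m × 95 = 4.0623×10⁻⁴ m = 0.40623 mm
difference = 0.80960 − 0.40623 = 0.40337 mm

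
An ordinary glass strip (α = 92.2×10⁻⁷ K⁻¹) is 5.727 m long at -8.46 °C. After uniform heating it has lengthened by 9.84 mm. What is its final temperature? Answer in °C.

T = 178 °C

ΔL = αL₀ΔT ⇒ ΔT = ΔL / (αL₀)
ΔT = 9.84×10⁻³ m / (92.2×10⁻⁷ × 5.727 m) = 186.35 K
T = -8.46 + 186.35 = 177.89 °C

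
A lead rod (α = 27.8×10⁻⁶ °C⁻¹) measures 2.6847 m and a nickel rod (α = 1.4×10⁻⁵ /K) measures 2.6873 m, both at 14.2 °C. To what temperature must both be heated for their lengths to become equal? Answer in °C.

Equal length when α₁L₁ΔT − α₂L₂ΔT = L₂ − L₁ = 2.60×10⁻³ m
α₁L₁ = 7.463466×10⁻⁵, α₂L₂ = 3.76222×10⁻⁵ → Δ(αL) = 3.701246×10⁻⁵ m/K
ΔT = 2.60×10⁻³ / 3.701246×10⁻⁵ = 70.2466 K, so T = 14.2 + 70.2466 = 84.4466 °C

T = 84.45 °C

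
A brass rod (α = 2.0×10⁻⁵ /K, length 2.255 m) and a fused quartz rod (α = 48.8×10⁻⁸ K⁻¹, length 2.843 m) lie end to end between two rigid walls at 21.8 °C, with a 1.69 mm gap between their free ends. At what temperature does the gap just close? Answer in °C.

T = 58.2 °C

α₁L₁ = 4.510×10⁻⁵ m/K, α₂L₂ = 1.387384×10⁻⁶ m/K → total 4.6487384×10⁻⁵ m/K
ΔT = g/(α₁L₁+α₂L₂) = 1.69×10⁻³ / 4.6487384×10⁻⁵ = 36.354 K
T = 21.8 + 36.354 = 58.154 °C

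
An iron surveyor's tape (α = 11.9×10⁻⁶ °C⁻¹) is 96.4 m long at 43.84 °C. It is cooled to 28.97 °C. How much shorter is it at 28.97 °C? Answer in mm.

ΔL = 17.1 mm

|ΔT| = |28.97 − 43.84| = 14.87 K
ΔL = αL₀ΔT = (11.9×10⁻⁶)(96.4)(14.87) = 1.71×10⁻² m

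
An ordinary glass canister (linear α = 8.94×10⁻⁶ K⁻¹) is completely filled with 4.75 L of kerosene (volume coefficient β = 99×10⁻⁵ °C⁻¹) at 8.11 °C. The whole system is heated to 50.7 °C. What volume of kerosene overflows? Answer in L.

The canister also expands: β_container ≈ 3α = 2.682×10⁻⁵ /K
Net overflow = V₀(β_liq − 3α_cont)ΔT
β − 3α = 9.90×10⁻⁴ − 2.682×10⁻⁵ = 9.6318×10⁻⁴ /K; ΔT = 42.59 K
ΔV = 4.75 × 9.6318×10⁻⁴ × 42.59 = 0.195 L

0.195 L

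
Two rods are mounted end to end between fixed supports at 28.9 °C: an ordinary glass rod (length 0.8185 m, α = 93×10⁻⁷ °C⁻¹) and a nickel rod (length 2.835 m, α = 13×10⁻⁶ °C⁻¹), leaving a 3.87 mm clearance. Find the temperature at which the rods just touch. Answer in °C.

Gap closes when ΔL₁ + ΔL₂ = 3.87 mm = 3.87×10⁻³ m
(α₁L₁ + α₂L₂)ΔT = g
α₁L₁ + α₂L₂ = 93×10⁻⁷×0.8185 + 13×10⁻⁶×2.835 = 4.446705×10⁻⁵ m/K
ΔT = 3.87×10⁻³ / 4.446705×10⁻⁵ = 87.03 K
T = 28.9 + 87.03 = 115.93 °C

T = 116 °C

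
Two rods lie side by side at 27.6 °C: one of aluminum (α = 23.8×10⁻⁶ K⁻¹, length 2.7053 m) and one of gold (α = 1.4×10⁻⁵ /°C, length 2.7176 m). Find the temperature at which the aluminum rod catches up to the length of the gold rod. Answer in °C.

Equal length when α₁L₁ΔT − α₂L₂ΔT = L₂ − L₁ = 1.23×10⁻² m
α₁L₁ = 6.438614×10⁻⁵, α₂L₂ = 3.80464×10⁻⁵ → Δ(αL) = 2.633974×10⁻⁵ m/K
ΔT = 1.23×10⁻² / 2.633974×10⁻⁵ = 466.975 K, so T = 27.6 + 466.975 = 494.575 °C

T = 494.6 °C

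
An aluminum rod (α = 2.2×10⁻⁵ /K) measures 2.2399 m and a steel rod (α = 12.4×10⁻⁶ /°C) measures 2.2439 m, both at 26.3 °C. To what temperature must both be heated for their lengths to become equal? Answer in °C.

Equal length when α₁L₁ΔT − α₂L₂ΔT = L₂ − L₁ = 4.00×10⁻³ m
α₁L₁ = 4.92778×10⁻⁵, α₂L₂ = 2.782436×10⁻⁵ → Δ(αL) = 2.145344×10⁻⁵ m/K
ΔT = 4.00×10⁻³ / 2.145344×10⁻⁵ = 186.450 K, so T = 26.3 + 186.450 = 212.750 °C

T = 212.8 °C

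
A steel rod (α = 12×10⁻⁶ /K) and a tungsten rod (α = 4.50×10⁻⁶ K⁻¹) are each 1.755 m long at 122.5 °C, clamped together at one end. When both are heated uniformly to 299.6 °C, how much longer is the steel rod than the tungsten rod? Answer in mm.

2.33 mm

ΔT = 177.1 K
steel: ΔL = 12×10⁻⁶ × 1.755 m × 177.1 = 3.7297×10⁻³ m = 3.7297 mm
tungsten: ΔL = 4.50×10⁻⁶ × 1.755 m × 177.1 = 1.3986×10⁻³ m = 1.3986 mm
difference = 3.7297 − 1.3986 = 2.3311 mm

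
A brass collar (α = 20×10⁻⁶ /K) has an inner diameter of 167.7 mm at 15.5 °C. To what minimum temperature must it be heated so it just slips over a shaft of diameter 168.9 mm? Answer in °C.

T = 373 °C

Required Δd = 168.9 − 167.7 = 1.2 mm
Δd = αd₀ΔT ⇒ ΔT = Δd/(αd₀) = 1.2 / (20×10⁻⁶ × 167.7) = 357.78 K
T_min = 15.5 + 357.78 = 373.28 °C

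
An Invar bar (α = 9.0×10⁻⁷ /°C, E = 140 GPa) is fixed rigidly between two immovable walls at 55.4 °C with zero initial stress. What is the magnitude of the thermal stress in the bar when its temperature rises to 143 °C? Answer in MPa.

σ = 11.0 MPa

Fully constrained: the free strain ε = αΔT is blocked, so σ = Eε = EαΔT.
|ΔT| = 87.6 K
σ = 140×10⁹ × 9.0×10⁻⁷ × 87.6 = 1.10×10⁷ Pa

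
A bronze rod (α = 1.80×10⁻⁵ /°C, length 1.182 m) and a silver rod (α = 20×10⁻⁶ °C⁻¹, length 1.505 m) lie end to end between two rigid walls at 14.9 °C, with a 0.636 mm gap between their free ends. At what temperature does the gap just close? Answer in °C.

T = 27.3 °C

α₁L₁ = 2.1276×10⁻⁵ m/K, α₂L₂ = 3.010×10⁻⁵ m/K → total 5.1376×10⁻⁵ m/K
ΔT = g/(α₁L₁+α₂L₂) = 6.36×10⁻⁴ / 5.1376×10⁻⁵ = 12.379 K
T = 14.9 + 12.379 = 27.279 °C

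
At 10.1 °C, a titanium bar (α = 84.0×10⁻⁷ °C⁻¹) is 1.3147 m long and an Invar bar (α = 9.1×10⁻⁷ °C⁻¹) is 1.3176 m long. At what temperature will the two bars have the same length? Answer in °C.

T = 304.7 °C

L₁(1 + α₁ΔT) = L₂(1 + α₂ΔT) ⇒ ΔT = (L₂ − L₁)/(α₁L₁ − α₂L₂)
L₂ − L₁ = 1.3176 − 1.3147 = 2.90×10⁻³ m
α₁L₁ − α₂L₂ = 84.0×10⁻⁷×1.3147 − 9.1×10⁻⁷×1.3176 = 9.844464×10⁻⁶ m/K
ΔT = 2.90×10⁻³ / 9.844464×10⁻⁶ = 294.582 K
T = 10.1 + 294.582 = 304.682 °C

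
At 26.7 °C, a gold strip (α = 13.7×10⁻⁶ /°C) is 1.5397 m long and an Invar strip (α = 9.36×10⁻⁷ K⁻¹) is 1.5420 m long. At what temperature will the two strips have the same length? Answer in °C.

L₁(1 + α₁ΔT) = L₂(1 + α₂ΔT) ⇒ ΔT = (L₂ − L₁)/(α₁L₁ − α₂L₂)
L₂ − L₁ = 1.5420 − 1.5397 = 2.30×10⁻³ m
α₁L₁ − α₂L₂ = 13.7×10⁻⁶×1.5397 − 9.36×10⁻⁷×1.5420 = 1.9650578×10⁻⁵ m/K
ΔT = 2.30×10⁻³ / 1.9650578×10⁻⁵ = 117.045 K
T = 26.7 + 117.045 = 143.745 °C

T = 143.7 °C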